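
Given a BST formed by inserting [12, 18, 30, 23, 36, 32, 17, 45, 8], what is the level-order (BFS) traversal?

Tree insertion order: [12, 18, 30, 23, 36, 32, 17, 45, 8]
Tree (level-order array): [12, 8, 18, None, None, 17, 30, None, None, 23, 36, None, None, 32, 45]
BFS from the root, enqueuing left then right child of each popped node:
  queue [12] -> pop 12, enqueue [8, 18], visited so far: [12]
  queue [8, 18] -> pop 8, enqueue [none], visited so far: [12, 8]
  queue [18] -> pop 18, enqueue [17, 30], visited so far: [12, 8, 18]
  queue [17, 30] -> pop 17, enqueue [none], visited so far: [12, 8, 18, 17]
  queue [30] -> pop 30, enqueue [23, 36], visited so far: [12, 8, 18, 17, 30]
  queue [23, 36] -> pop 23, enqueue [none], visited so far: [12, 8, 18, 17, 30, 23]
  queue [36] -> pop 36, enqueue [32, 45], visited so far: [12, 8, 18, 17, 30, 23, 36]
  queue [32, 45] -> pop 32, enqueue [none], visited so far: [12, 8, 18, 17, 30, 23, 36, 32]
  queue [45] -> pop 45, enqueue [none], visited so far: [12, 8, 18, 17, 30, 23, 36, 32, 45]
Result: [12, 8, 18, 17, 30, 23, 36, 32, 45]


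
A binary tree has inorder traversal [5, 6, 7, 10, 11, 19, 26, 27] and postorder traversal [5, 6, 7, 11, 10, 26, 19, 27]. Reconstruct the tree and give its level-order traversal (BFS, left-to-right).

Inorder:   [5, 6, 7, 10, 11, 19, 26, 27]
Postorder: [5, 6, 7, 11, 10, 26, 19, 27]
Algorithm: postorder visits root last, so walk postorder right-to-left;
each value is the root of the current inorder slice — split it at that
value, recurse on the right subtree first, then the left.
Recursive splits:
  root=27; inorder splits into left=[5, 6, 7, 10, 11, 19, 26], right=[]
  root=19; inorder splits into left=[5, 6, 7, 10, 11], right=[26]
  root=26; inorder splits into left=[], right=[]
  root=10; inorder splits into left=[5, 6, 7], right=[11]
  root=11; inorder splits into left=[], right=[]
  root=7; inorder splits into left=[5, 6], right=[]
  root=6; inorder splits into left=[5], right=[]
  root=5; inorder splits into left=[], right=[]
Reconstructed level-order: [27, 19, 10, 26, 7, 11, 6, 5]


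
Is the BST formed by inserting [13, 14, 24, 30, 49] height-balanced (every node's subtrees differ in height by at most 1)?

Tree (level-order array): [13, None, 14, None, 24, None, 30, None, 49]
Definition: a tree is height-balanced if, at every node, |h(left) - h(right)| <= 1 (empty subtree has height -1).
Bottom-up per-node check:
  node 49: h_left=-1, h_right=-1, diff=0 [OK], height=0
  node 30: h_left=-1, h_right=0, diff=1 [OK], height=1
  node 24: h_left=-1, h_right=1, diff=2 [FAIL (|-1-1|=2 > 1)], height=2
  node 14: h_left=-1, h_right=2, diff=3 [FAIL (|-1-2|=3 > 1)], height=3
  node 13: h_left=-1, h_right=3, diff=4 [FAIL (|-1-3|=4 > 1)], height=4
Node 24 violates the condition: |-1 - 1| = 2 > 1.
Result: Not balanced


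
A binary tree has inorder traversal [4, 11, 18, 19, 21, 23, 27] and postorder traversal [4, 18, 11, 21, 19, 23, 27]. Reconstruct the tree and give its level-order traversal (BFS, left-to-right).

Inorder:   [4, 11, 18, 19, 21, 23, 27]
Postorder: [4, 18, 11, 21, 19, 23, 27]
Algorithm: postorder visits root last, so walk postorder right-to-left;
each value is the root of the current inorder slice — split it at that
value, recurse on the right subtree first, then the left.
Recursive splits:
  root=27; inorder splits into left=[4, 11, 18, 19, 21, 23], right=[]
  root=23; inorder splits into left=[4, 11, 18, 19, 21], right=[]
  root=19; inorder splits into left=[4, 11, 18], right=[21]
  root=21; inorder splits into left=[], right=[]
  root=11; inorder splits into left=[4], right=[18]
  root=18; inorder splits into left=[], right=[]
  root=4; inorder splits into left=[], right=[]
Reconstructed level-order: [27, 23, 19, 11, 21, 4, 18]


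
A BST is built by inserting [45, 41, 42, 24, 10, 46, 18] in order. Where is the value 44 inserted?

Starting tree (level order): [45, 41, 46, 24, 42, None, None, 10, None, None, None, None, 18]
Insertion path: 45 -> 41 -> 42
Result: insert 44 as right child of 42
Final tree (level order): [45, 41, 46, 24, 42, None, None, 10, None, None, 44, None, 18]


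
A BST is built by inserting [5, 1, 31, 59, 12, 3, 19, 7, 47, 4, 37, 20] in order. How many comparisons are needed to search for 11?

Search path for 11: 5 -> 31 -> 12 -> 7
Found: False
Comparisons: 4


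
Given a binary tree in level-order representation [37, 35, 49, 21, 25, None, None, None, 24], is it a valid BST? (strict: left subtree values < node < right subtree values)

Level-order array: [37, 35, 49, 21, 25, None, None, None, 24]
Validate using subtree bounds (lo, hi): at each node, require lo < value < hi,
then recurse left with hi=value and right with lo=value.
Preorder trace (stopping at first violation):
  at node 37 with bounds (-inf, +inf): OK
  at node 35 with bounds (-inf, 37): OK
  at node 21 with bounds (-inf, 35): OK
  at node 24 with bounds (21, 35): OK
  at node 25 with bounds (35, 37): VIOLATION
Node 25 violates its bound: not (35 < 25 < 37).
Result: Not a valid BST


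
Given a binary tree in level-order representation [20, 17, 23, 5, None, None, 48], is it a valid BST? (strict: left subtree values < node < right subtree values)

Level-order array: [20, 17, 23, 5, None, None, 48]
Validate using subtree bounds (lo, hi): at each node, require lo < value < hi,
then recurse left with hi=value and right with lo=value.
Preorder trace (stopping at first violation):
  at node 20 with bounds (-inf, +inf): OK
  at node 17 with bounds (-inf, 20): OK
  at node 5 with bounds (-inf, 17): OK
  at node 23 with bounds (20, +inf): OK
  at node 48 with bounds (23, +inf): OK
No violation found at any node.
Result: Valid BST


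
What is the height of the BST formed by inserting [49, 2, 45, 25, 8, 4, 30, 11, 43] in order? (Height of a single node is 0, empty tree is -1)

Insertion order: [49, 2, 45, 25, 8, 4, 30, 11, 43]
Tree (level-order array): [49, 2, None, None, 45, 25, None, 8, 30, 4, 11, None, 43]
Compute height bottom-up (empty subtree = -1):
  height(4) = 1 + max(-1, -1) = 0
  height(11) = 1 + max(-1, -1) = 0
  height(8) = 1 + max(0, 0) = 1
  height(43) = 1 + max(-1, -1) = 0
  height(30) = 1 + max(-1, 0) = 1
  height(25) = 1 + max(1, 1) = 2
  height(45) = 1 + max(2, -1) = 3
  height(2) = 1 + max(-1, 3) = 4
  height(49) = 1 + max(4, -1) = 5
Height = 5


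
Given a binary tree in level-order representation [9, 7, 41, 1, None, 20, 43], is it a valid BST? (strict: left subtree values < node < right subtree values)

Level-order array: [9, 7, 41, 1, None, 20, 43]
Validate using subtree bounds (lo, hi): at each node, require lo < value < hi,
then recurse left with hi=value and right with lo=value.
Preorder trace (stopping at first violation):
  at node 9 with bounds (-inf, +inf): OK
  at node 7 with bounds (-inf, 9): OK
  at node 1 with bounds (-inf, 7): OK
  at node 41 with bounds (9, +inf): OK
  at node 20 with bounds (9, 41): OK
  at node 43 with bounds (41, +inf): OK
No violation found at any node.
Result: Valid BST


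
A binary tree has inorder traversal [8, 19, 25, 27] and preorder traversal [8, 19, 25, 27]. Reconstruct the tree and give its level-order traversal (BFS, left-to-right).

Inorder:  [8, 19, 25, 27]
Preorder: [8, 19, 25, 27]
Algorithm: preorder visits root first, so consume preorder in order;
for each root, split the current inorder slice at that value into
left-subtree inorder and right-subtree inorder, then recurse.
Recursive splits:
  root=8; inorder splits into left=[], right=[19, 25, 27]
  root=19; inorder splits into left=[], right=[25, 27]
  root=25; inorder splits into left=[], right=[27]
  root=27; inorder splits into left=[], right=[]
Reconstructed level-order: [8, 19, 25, 27]


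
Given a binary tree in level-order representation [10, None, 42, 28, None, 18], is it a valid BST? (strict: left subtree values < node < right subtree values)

Level-order array: [10, None, 42, 28, None, 18]
Validate using subtree bounds (lo, hi): at each node, require lo < value < hi,
then recurse left with hi=value and right with lo=value.
Preorder trace (stopping at first violation):
  at node 10 with bounds (-inf, +inf): OK
  at node 42 with bounds (10, +inf): OK
  at node 28 with bounds (10, 42): OK
  at node 18 with bounds (10, 28): OK
No violation found at any node.
Result: Valid BST


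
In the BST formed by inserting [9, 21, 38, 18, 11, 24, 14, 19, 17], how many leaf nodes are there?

Tree built from: [9, 21, 38, 18, 11, 24, 14, 19, 17]
Tree (level-order array): [9, None, 21, 18, 38, 11, 19, 24, None, None, 14, None, None, None, None, None, 17]
Rule: A leaf has 0 children.
Per-node child counts:
  node 9: 1 child(ren)
  node 21: 2 child(ren)
  node 18: 2 child(ren)
  node 11: 1 child(ren)
  node 14: 1 child(ren)
  node 17: 0 child(ren)
  node 19: 0 child(ren)
  node 38: 1 child(ren)
  node 24: 0 child(ren)
Matching nodes: [17, 19, 24]
Count of leaf nodes: 3


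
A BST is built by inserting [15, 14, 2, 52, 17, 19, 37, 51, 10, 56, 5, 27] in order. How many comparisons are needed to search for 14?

Search path for 14: 15 -> 14
Found: True
Comparisons: 2


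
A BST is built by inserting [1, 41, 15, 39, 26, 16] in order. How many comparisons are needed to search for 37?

Search path for 37: 1 -> 41 -> 15 -> 39 -> 26
Found: False
Comparisons: 5


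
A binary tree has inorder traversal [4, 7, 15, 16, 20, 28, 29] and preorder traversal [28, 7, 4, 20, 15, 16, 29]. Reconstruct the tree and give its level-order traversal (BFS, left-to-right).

Inorder:  [4, 7, 15, 16, 20, 28, 29]
Preorder: [28, 7, 4, 20, 15, 16, 29]
Algorithm: preorder visits root first, so consume preorder in order;
for each root, split the current inorder slice at that value into
left-subtree inorder and right-subtree inorder, then recurse.
Recursive splits:
  root=28; inorder splits into left=[4, 7, 15, 16, 20], right=[29]
  root=7; inorder splits into left=[4], right=[15, 16, 20]
  root=4; inorder splits into left=[], right=[]
  root=20; inorder splits into left=[15, 16], right=[]
  root=15; inorder splits into left=[], right=[16]
  root=16; inorder splits into left=[], right=[]
  root=29; inorder splits into left=[], right=[]
Reconstructed level-order: [28, 7, 29, 4, 20, 15, 16]


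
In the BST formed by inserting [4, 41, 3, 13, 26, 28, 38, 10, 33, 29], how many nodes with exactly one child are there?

Tree built from: [4, 41, 3, 13, 26, 28, 38, 10, 33, 29]
Tree (level-order array): [4, 3, 41, None, None, 13, None, 10, 26, None, None, None, 28, None, 38, 33, None, 29]
Rule: These are nodes with exactly 1 non-null child.
Per-node child counts:
  node 4: 2 child(ren)
  node 3: 0 child(ren)
  node 41: 1 child(ren)
  node 13: 2 child(ren)
  node 10: 0 child(ren)
  node 26: 1 child(ren)
  node 28: 1 child(ren)
  node 38: 1 child(ren)
  node 33: 1 child(ren)
  node 29: 0 child(ren)
Matching nodes: [41, 26, 28, 38, 33]
Count of nodes with exactly one child: 5


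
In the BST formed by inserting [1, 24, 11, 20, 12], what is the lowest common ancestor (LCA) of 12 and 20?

Tree insertion order: [1, 24, 11, 20, 12]
Tree (level-order array): [1, None, 24, 11, None, None, 20, 12]
In a BST, the LCA of p=12, q=20 is the first node v on the
root-to-leaf path with p <= v <= q (go left if both < v, right if both > v).
Walk from root:
  at 1: both 12 and 20 > 1, go right
  at 24: both 12 and 20 < 24, go left
  at 11: both 12 and 20 > 11, go right
  at 20: 12 <= 20 <= 20, this is the LCA
LCA = 20


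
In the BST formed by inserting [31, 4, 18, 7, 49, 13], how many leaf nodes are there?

Tree built from: [31, 4, 18, 7, 49, 13]
Tree (level-order array): [31, 4, 49, None, 18, None, None, 7, None, None, 13]
Rule: A leaf has 0 children.
Per-node child counts:
  node 31: 2 child(ren)
  node 4: 1 child(ren)
  node 18: 1 child(ren)
  node 7: 1 child(ren)
  node 13: 0 child(ren)
  node 49: 0 child(ren)
Matching nodes: [13, 49]
Count of leaf nodes: 2


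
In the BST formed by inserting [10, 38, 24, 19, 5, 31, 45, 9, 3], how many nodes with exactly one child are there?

Tree built from: [10, 38, 24, 19, 5, 31, 45, 9, 3]
Tree (level-order array): [10, 5, 38, 3, 9, 24, 45, None, None, None, None, 19, 31]
Rule: These are nodes with exactly 1 non-null child.
Per-node child counts:
  node 10: 2 child(ren)
  node 5: 2 child(ren)
  node 3: 0 child(ren)
  node 9: 0 child(ren)
  node 38: 2 child(ren)
  node 24: 2 child(ren)
  node 19: 0 child(ren)
  node 31: 0 child(ren)
  node 45: 0 child(ren)
Matching nodes: (none)
Count of nodes with exactly one child: 0


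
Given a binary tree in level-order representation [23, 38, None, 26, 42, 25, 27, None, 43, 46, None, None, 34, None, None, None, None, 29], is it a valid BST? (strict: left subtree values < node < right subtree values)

Level-order array: [23, 38, None, 26, 42, 25, 27, None, 43, 46, None, None, 34, None, None, None, None, 29]
Validate using subtree bounds (lo, hi): at each node, require lo < value < hi,
then recurse left with hi=value and right with lo=value.
Preorder trace (stopping at first violation):
  at node 23 with bounds (-inf, +inf): OK
  at node 38 with bounds (-inf, 23): VIOLATION
Node 38 violates its bound: not (-inf < 38 < 23).
Result: Not a valid BST


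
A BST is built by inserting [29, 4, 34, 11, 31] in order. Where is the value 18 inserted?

Starting tree (level order): [29, 4, 34, None, 11, 31]
Insertion path: 29 -> 4 -> 11
Result: insert 18 as right child of 11
Final tree (level order): [29, 4, 34, None, 11, 31, None, None, 18]


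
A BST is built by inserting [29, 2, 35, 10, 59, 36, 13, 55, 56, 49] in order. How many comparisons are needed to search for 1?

Search path for 1: 29 -> 2
Found: False
Comparisons: 2


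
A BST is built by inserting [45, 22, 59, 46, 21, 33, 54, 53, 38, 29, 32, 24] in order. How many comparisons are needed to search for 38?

Search path for 38: 45 -> 22 -> 33 -> 38
Found: True
Comparisons: 4


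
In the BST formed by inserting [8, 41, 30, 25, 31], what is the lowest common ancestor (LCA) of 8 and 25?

Tree insertion order: [8, 41, 30, 25, 31]
Tree (level-order array): [8, None, 41, 30, None, 25, 31]
In a BST, the LCA of p=8, q=25 is the first node v on the
root-to-leaf path with p <= v <= q (go left if both < v, right if both > v).
Walk from root:
  at 8: 8 <= 8 <= 25, this is the LCA
LCA = 8


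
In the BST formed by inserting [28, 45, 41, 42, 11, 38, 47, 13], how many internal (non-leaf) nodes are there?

Tree built from: [28, 45, 41, 42, 11, 38, 47, 13]
Tree (level-order array): [28, 11, 45, None, 13, 41, 47, None, None, 38, 42]
Rule: An internal node has at least one child.
Per-node child counts:
  node 28: 2 child(ren)
  node 11: 1 child(ren)
  node 13: 0 child(ren)
  node 45: 2 child(ren)
  node 41: 2 child(ren)
  node 38: 0 child(ren)
  node 42: 0 child(ren)
  node 47: 0 child(ren)
Matching nodes: [28, 11, 45, 41]
Count of internal (non-leaf) nodes: 4


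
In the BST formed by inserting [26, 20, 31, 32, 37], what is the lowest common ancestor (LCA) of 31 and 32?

Tree insertion order: [26, 20, 31, 32, 37]
Tree (level-order array): [26, 20, 31, None, None, None, 32, None, 37]
In a BST, the LCA of p=31, q=32 is the first node v on the
root-to-leaf path with p <= v <= q (go left if both < v, right if both > v).
Walk from root:
  at 26: both 31 and 32 > 26, go right
  at 31: 31 <= 31 <= 32, this is the LCA
LCA = 31


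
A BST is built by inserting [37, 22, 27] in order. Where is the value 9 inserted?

Starting tree (level order): [37, 22, None, None, 27]
Insertion path: 37 -> 22
Result: insert 9 as left child of 22
Final tree (level order): [37, 22, None, 9, 27]


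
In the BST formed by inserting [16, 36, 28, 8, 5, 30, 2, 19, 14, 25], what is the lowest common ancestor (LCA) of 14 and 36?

Tree insertion order: [16, 36, 28, 8, 5, 30, 2, 19, 14, 25]
Tree (level-order array): [16, 8, 36, 5, 14, 28, None, 2, None, None, None, 19, 30, None, None, None, 25]
In a BST, the LCA of p=14, q=36 is the first node v on the
root-to-leaf path with p <= v <= q (go left if both < v, right if both > v).
Walk from root:
  at 16: 14 <= 16 <= 36, this is the LCA
LCA = 16


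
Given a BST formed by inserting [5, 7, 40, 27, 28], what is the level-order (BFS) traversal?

Tree insertion order: [5, 7, 40, 27, 28]
Tree (level-order array): [5, None, 7, None, 40, 27, None, None, 28]
BFS from the root, enqueuing left then right child of each popped node:
  queue [5] -> pop 5, enqueue [7], visited so far: [5]
  queue [7] -> pop 7, enqueue [40], visited so far: [5, 7]
  queue [40] -> pop 40, enqueue [27], visited so far: [5, 7, 40]
  queue [27] -> pop 27, enqueue [28], visited so far: [5, 7, 40, 27]
  queue [28] -> pop 28, enqueue [none], visited so far: [5, 7, 40, 27, 28]
Result: [5, 7, 40, 27, 28]


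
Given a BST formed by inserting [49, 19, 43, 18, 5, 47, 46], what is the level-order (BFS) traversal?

Tree insertion order: [49, 19, 43, 18, 5, 47, 46]
Tree (level-order array): [49, 19, None, 18, 43, 5, None, None, 47, None, None, 46]
BFS from the root, enqueuing left then right child of each popped node:
  queue [49] -> pop 49, enqueue [19], visited so far: [49]
  queue [19] -> pop 19, enqueue [18, 43], visited so far: [49, 19]
  queue [18, 43] -> pop 18, enqueue [5], visited so far: [49, 19, 18]
  queue [43, 5] -> pop 43, enqueue [47], visited so far: [49, 19, 18, 43]
  queue [5, 47] -> pop 5, enqueue [none], visited so far: [49, 19, 18, 43, 5]
  queue [47] -> pop 47, enqueue [46], visited so far: [49, 19, 18, 43, 5, 47]
  queue [46] -> pop 46, enqueue [none], visited so far: [49, 19, 18, 43, 5, 47, 46]
Result: [49, 19, 18, 43, 5, 47, 46]


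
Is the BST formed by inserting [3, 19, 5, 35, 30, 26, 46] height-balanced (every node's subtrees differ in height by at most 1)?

Tree (level-order array): [3, None, 19, 5, 35, None, None, 30, 46, 26]
Definition: a tree is height-balanced if, at every node, |h(left) - h(right)| <= 1 (empty subtree has height -1).
Bottom-up per-node check:
  node 5: h_left=-1, h_right=-1, diff=0 [OK], height=0
  node 26: h_left=-1, h_right=-1, diff=0 [OK], height=0
  node 30: h_left=0, h_right=-1, diff=1 [OK], height=1
  node 46: h_left=-1, h_right=-1, diff=0 [OK], height=0
  node 35: h_left=1, h_right=0, diff=1 [OK], height=2
  node 19: h_left=0, h_right=2, diff=2 [FAIL (|0-2|=2 > 1)], height=3
  node 3: h_left=-1, h_right=3, diff=4 [FAIL (|-1-3|=4 > 1)], height=4
Node 19 violates the condition: |0 - 2| = 2 > 1.
Result: Not balanced


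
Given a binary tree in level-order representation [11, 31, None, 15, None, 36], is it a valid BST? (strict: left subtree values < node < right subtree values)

Level-order array: [11, 31, None, 15, None, 36]
Validate using subtree bounds (lo, hi): at each node, require lo < value < hi,
then recurse left with hi=value and right with lo=value.
Preorder trace (stopping at first violation):
  at node 11 with bounds (-inf, +inf): OK
  at node 31 with bounds (-inf, 11): VIOLATION
Node 31 violates its bound: not (-inf < 31 < 11).
Result: Not a valid BST


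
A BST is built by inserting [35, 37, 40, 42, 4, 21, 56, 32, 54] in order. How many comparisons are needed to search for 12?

Search path for 12: 35 -> 4 -> 21
Found: False
Comparisons: 3


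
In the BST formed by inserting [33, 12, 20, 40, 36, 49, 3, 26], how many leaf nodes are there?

Tree built from: [33, 12, 20, 40, 36, 49, 3, 26]
Tree (level-order array): [33, 12, 40, 3, 20, 36, 49, None, None, None, 26]
Rule: A leaf has 0 children.
Per-node child counts:
  node 33: 2 child(ren)
  node 12: 2 child(ren)
  node 3: 0 child(ren)
  node 20: 1 child(ren)
  node 26: 0 child(ren)
  node 40: 2 child(ren)
  node 36: 0 child(ren)
  node 49: 0 child(ren)
Matching nodes: [3, 26, 36, 49]
Count of leaf nodes: 4


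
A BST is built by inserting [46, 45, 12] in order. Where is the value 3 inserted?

Starting tree (level order): [46, 45, None, 12]
Insertion path: 46 -> 45 -> 12
Result: insert 3 as left child of 12
Final tree (level order): [46, 45, None, 12, None, 3]


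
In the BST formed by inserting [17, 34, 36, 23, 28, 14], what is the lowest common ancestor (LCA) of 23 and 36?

Tree insertion order: [17, 34, 36, 23, 28, 14]
Tree (level-order array): [17, 14, 34, None, None, 23, 36, None, 28]
In a BST, the LCA of p=23, q=36 is the first node v on the
root-to-leaf path with p <= v <= q (go left if both < v, right if both > v).
Walk from root:
  at 17: both 23 and 36 > 17, go right
  at 34: 23 <= 34 <= 36, this is the LCA
LCA = 34


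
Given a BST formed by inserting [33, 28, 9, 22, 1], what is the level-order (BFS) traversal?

Tree insertion order: [33, 28, 9, 22, 1]
Tree (level-order array): [33, 28, None, 9, None, 1, 22]
BFS from the root, enqueuing left then right child of each popped node:
  queue [33] -> pop 33, enqueue [28], visited so far: [33]
  queue [28] -> pop 28, enqueue [9], visited so far: [33, 28]
  queue [9] -> pop 9, enqueue [1, 22], visited so far: [33, 28, 9]
  queue [1, 22] -> pop 1, enqueue [none], visited so far: [33, 28, 9, 1]
  queue [22] -> pop 22, enqueue [none], visited so far: [33, 28, 9, 1, 22]
Result: [33, 28, 9, 1, 22]


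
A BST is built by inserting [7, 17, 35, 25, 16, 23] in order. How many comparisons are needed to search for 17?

Search path for 17: 7 -> 17
Found: True
Comparisons: 2


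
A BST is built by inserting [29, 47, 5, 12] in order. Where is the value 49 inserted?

Starting tree (level order): [29, 5, 47, None, 12]
Insertion path: 29 -> 47
Result: insert 49 as right child of 47
Final tree (level order): [29, 5, 47, None, 12, None, 49]


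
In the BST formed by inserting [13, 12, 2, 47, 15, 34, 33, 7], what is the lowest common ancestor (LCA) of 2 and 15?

Tree insertion order: [13, 12, 2, 47, 15, 34, 33, 7]
Tree (level-order array): [13, 12, 47, 2, None, 15, None, None, 7, None, 34, None, None, 33]
In a BST, the LCA of p=2, q=15 is the first node v on the
root-to-leaf path with p <= v <= q (go left if both < v, right if both > v).
Walk from root:
  at 13: 2 <= 13 <= 15, this is the LCA
LCA = 13


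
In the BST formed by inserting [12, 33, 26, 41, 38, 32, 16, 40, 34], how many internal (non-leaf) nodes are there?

Tree built from: [12, 33, 26, 41, 38, 32, 16, 40, 34]
Tree (level-order array): [12, None, 33, 26, 41, 16, 32, 38, None, None, None, None, None, 34, 40]
Rule: An internal node has at least one child.
Per-node child counts:
  node 12: 1 child(ren)
  node 33: 2 child(ren)
  node 26: 2 child(ren)
  node 16: 0 child(ren)
  node 32: 0 child(ren)
  node 41: 1 child(ren)
  node 38: 2 child(ren)
  node 34: 0 child(ren)
  node 40: 0 child(ren)
Matching nodes: [12, 33, 26, 41, 38]
Count of internal (non-leaf) nodes: 5


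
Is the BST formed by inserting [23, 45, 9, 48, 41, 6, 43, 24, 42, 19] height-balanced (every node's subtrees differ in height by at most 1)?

Tree (level-order array): [23, 9, 45, 6, 19, 41, 48, None, None, None, None, 24, 43, None, None, None, None, 42]
Definition: a tree is height-balanced if, at every node, |h(left) - h(right)| <= 1 (empty subtree has height -1).
Bottom-up per-node check:
  node 6: h_left=-1, h_right=-1, diff=0 [OK], height=0
  node 19: h_left=-1, h_right=-1, diff=0 [OK], height=0
  node 9: h_left=0, h_right=0, diff=0 [OK], height=1
  node 24: h_left=-1, h_right=-1, diff=0 [OK], height=0
  node 42: h_left=-1, h_right=-1, diff=0 [OK], height=0
  node 43: h_left=0, h_right=-1, diff=1 [OK], height=1
  node 41: h_left=0, h_right=1, diff=1 [OK], height=2
  node 48: h_left=-1, h_right=-1, diff=0 [OK], height=0
  node 45: h_left=2, h_right=0, diff=2 [FAIL (|2-0|=2 > 1)], height=3
  node 23: h_left=1, h_right=3, diff=2 [FAIL (|1-3|=2 > 1)], height=4
Node 45 violates the condition: |2 - 0| = 2 > 1.
Result: Not balanced


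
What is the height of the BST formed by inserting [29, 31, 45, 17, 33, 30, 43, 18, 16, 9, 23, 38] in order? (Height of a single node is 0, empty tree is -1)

Insertion order: [29, 31, 45, 17, 33, 30, 43, 18, 16, 9, 23, 38]
Tree (level-order array): [29, 17, 31, 16, 18, 30, 45, 9, None, None, 23, None, None, 33, None, None, None, None, None, None, 43, 38]
Compute height bottom-up (empty subtree = -1):
  height(9) = 1 + max(-1, -1) = 0
  height(16) = 1 + max(0, -1) = 1
  height(23) = 1 + max(-1, -1) = 0
  height(18) = 1 + max(-1, 0) = 1
  height(17) = 1 + max(1, 1) = 2
  height(30) = 1 + max(-1, -1) = 0
  height(38) = 1 + max(-1, -1) = 0
  height(43) = 1 + max(0, -1) = 1
  height(33) = 1 + max(-1, 1) = 2
  height(45) = 1 + max(2, -1) = 3
  height(31) = 1 + max(0, 3) = 4
  height(29) = 1 + max(2, 4) = 5
Height = 5


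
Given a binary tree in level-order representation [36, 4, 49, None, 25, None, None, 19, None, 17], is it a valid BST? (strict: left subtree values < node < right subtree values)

Level-order array: [36, 4, 49, None, 25, None, None, 19, None, 17]
Validate using subtree bounds (lo, hi): at each node, require lo < value < hi,
then recurse left with hi=value and right with lo=value.
Preorder trace (stopping at first violation):
  at node 36 with bounds (-inf, +inf): OK
  at node 4 with bounds (-inf, 36): OK
  at node 25 with bounds (4, 36): OK
  at node 19 with bounds (4, 25): OK
  at node 17 with bounds (4, 19): OK
  at node 49 with bounds (36, +inf): OK
No violation found at any node.
Result: Valid BST


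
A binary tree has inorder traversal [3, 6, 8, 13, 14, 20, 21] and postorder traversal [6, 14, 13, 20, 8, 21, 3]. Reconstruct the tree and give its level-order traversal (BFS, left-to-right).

Inorder:   [3, 6, 8, 13, 14, 20, 21]
Postorder: [6, 14, 13, 20, 8, 21, 3]
Algorithm: postorder visits root last, so walk postorder right-to-left;
each value is the root of the current inorder slice — split it at that
value, recurse on the right subtree first, then the left.
Recursive splits:
  root=3; inorder splits into left=[], right=[6, 8, 13, 14, 20, 21]
  root=21; inorder splits into left=[6, 8, 13, 14, 20], right=[]
  root=8; inorder splits into left=[6], right=[13, 14, 20]
  root=20; inorder splits into left=[13, 14], right=[]
  root=13; inorder splits into left=[], right=[14]
  root=14; inorder splits into left=[], right=[]
  root=6; inorder splits into left=[], right=[]
Reconstructed level-order: [3, 21, 8, 6, 20, 13, 14]


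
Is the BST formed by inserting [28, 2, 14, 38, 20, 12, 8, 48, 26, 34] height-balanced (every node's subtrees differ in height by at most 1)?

Tree (level-order array): [28, 2, 38, None, 14, 34, 48, 12, 20, None, None, None, None, 8, None, None, 26]
Definition: a tree is height-balanced if, at every node, |h(left) - h(right)| <= 1 (empty subtree has height -1).
Bottom-up per-node check:
  node 8: h_left=-1, h_right=-1, diff=0 [OK], height=0
  node 12: h_left=0, h_right=-1, diff=1 [OK], height=1
  node 26: h_left=-1, h_right=-1, diff=0 [OK], height=0
  node 20: h_left=-1, h_right=0, diff=1 [OK], height=1
  node 14: h_left=1, h_right=1, diff=0 [OK], height=2
  node 2: h_left=-1, h_right=2, diff=3 [FAIL (|-1-2|=3 > 1)], height=3
  node 34: h_left=-1, h_right=-1, diff=0 [OK], height=0
  node 48: h_left=-1, h_right=-1, diff=0 [OK], height=0
  node 38: h_left=0, h_right=0, diff=0 [OK], height=1
  node 28: h_left=3, h_right=1, diff=2 [FAIL (|3-1|=2 > 1)], height=4
Node 2 violates the condition: |-1 - 2| = 3 > 1.
Result: Not balanced


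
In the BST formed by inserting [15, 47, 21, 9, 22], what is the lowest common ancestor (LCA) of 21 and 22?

Tree insertion order: [15, 47, 21, 9, 22]
Tree (level-order array): [15, 9, 47, None, None, 21, None, None, 22]
In a BST, the LCA of p=21, q=22 is the first node v on the
root-to-leaf path with p <= v <= q (go left if both < v, right if both > v).
Walk from root:
  at 15: both 21 and 22 > 15, go right
  at 47: both 21 and 22 < 47, go left
  at 21: 21 <= 21 <= 22, this is the LCA
LCA = 21


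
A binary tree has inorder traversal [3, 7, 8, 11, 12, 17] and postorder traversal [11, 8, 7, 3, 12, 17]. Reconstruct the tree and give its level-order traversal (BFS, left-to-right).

Inorder:   [3, 7, 8, 11, 12, 17]
Postorder: [11, 8, 7, 3, 12, 17]
Algorithm: postorder visits root last, so walk postorder right-to-left;
each value is the root of the current inorder slice — split it at that
value, recurse on the right subtree first, then the left.
Recursive splits:
  root=17; inorder splits into left=[3, 7, 8, 11, 12], right=[]
  root=12; inorder splits into left=[3, 7, 8, 11], right=[]
  root=3; inorder splits into left=[], right=[7, 8, 11]
  root=7; inorder splits into left=[], right=[8, 11]
  root=8; inorder splits into left=[], right=[11]
  root=11; inorder splits into left=[], right=[]
Reconstructed level-order: [17, 12, 3, 7, 8, 11]


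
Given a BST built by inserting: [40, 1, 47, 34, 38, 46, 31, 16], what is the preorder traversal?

Tree insertion order: [40, 1, 47, 34, 38, 46, 31, 16]
Tree (level-order array): [40, 1, 47, None, 34, 46, None, 31, 38, None, None, 16]
Preorder traversal: [40, 1, 34, 31, 16, 38, 47, 46]


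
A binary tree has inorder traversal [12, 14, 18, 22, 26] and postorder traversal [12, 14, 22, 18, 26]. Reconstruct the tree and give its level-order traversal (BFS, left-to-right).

Inorder:   [12, 14, 18, 22, 26]
Postorder: [12, 14, 22, 18, 26]
Algorithm: postorder visits root last, so walk postorder right-to-left;
each value is the root of the current inorder slice — split it at that
value, recurse on the right subtree first, then the left.
Recursive splits:
  root=26; inorder splits into left=[12, 14, 18, 22], right=[]
  root=18; inorder splits into left=[12, 14], right=[22]
  root=22; inorder splits into left=[], right=[]
  root=14; inorder splits into left=[12], right=[]
  root=12; inorder splits into left=[], right=[]
Reconstructed level-order: [26, 18, 14, 22, 12]


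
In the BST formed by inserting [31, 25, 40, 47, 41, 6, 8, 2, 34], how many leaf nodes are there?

Tree built from: [31, 25, 40, 47, 41, 6, 8, 2, 34]
Tree (level-order array): [31, 25, 40, 6, None, 34, 47, 2, 8, None, None, 41]
Rule: A leaf has 0 children.
Per-node child counts:
  node 31: 2 child(ren)
  node 25: 1 child(ren)
  node 6: 2 child(ren)
  node 2: 0 child(ren)
  node 8: 0 child(ren)
  node 40: 2 child(ren)
  node 34: 0 child(ren)
  node 47: 1 child(ren)
  node 41: 0 child(ren)
Matching nodes: [2, 8, 34, 41]
Count of leaf nodes: 4


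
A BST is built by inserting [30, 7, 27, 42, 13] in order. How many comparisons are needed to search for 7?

Search path for 7: 30 -> 7
Found: True
Comparisons: 2


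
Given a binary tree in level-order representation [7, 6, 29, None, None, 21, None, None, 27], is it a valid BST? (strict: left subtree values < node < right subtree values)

Level-order array: [7, 6, 29, None, None, 21, None, None, 27]
Validate using subtree bounds (lo, hi): at each node, require lo < value < hi,
then recurse left with hi=value and right with lo=value.
Preorder trace (stopping at first violation):
  at node 7 with bounds (-inf, +inf): OK
  at node 6 with bounds (-inf, 7): OK
  at node 29 with bounds (7, +inf): OK
  at node 21 with bounds (7, 29): OK
  at node 27 with bounds (21, 29): OK
No violation found at any node.
Result: Valid BST


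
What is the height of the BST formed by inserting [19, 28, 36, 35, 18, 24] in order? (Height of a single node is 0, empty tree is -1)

Insertion order: [19, 28, 36, 35, 18, 24]
Tree (level-order array): [19, 18, 28, None, None, 24, 36, None, None, 35]
Compute height bottom-up (empty subtree = -1):
  height(18) = 1 + max(-1, -1) = 0
  height(24) = 1 + max(-1, -1) = 0
  height(35) = 1 + max(-1, -1) = 0
  height(36) = 1 + max(0, -1) = 1
  height(28) = 1 + max(0, 1) = 2
  height(19) = 1 + max(0, 2) = 3
Height = 3


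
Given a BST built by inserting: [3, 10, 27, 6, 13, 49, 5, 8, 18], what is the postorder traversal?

Tree insertion order: [3, 10, 27, 6, 13, 49, 5, 8, 18]
Tree (level-order array): [3, None, 10, 6, 27, 5, 8, 13, 49, None, None, None, None, None, 18]
Postorder traversal: [5, 8, 6, 18, 13, 49, 27, 10, 3]


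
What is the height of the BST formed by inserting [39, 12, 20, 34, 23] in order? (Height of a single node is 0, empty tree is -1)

Insertion order: [39, 12, 20, 34, 23]
Tree (level-order array): [39, 12, None, None, 20, None, 34, 23]
Compute height bottom-up (empty subtree = -1):
  height(23) = 1 + max(-1, -1) = 0
  height(34) = 1 + max(0, -1) = 1
  height(20) = 1 + max(-1, 1) = 2
  height(12) = 1 + max(-1, 2) = 3
  height(39) = 1 + max(3, -1) = 4
Height = 4


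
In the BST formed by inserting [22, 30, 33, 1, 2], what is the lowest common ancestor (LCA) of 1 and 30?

Tree insertion order: [22, 30, 33, 1, 2]
Tree (level-order array): [22, 1, 30, None, 2, None, 33]
In a BST, the LCA of p=1, q=30 is the first node v on the
root-to-leaf path with p <= v <= q (go left if both < v, right if both > v).
Walk from root:
  at 22: 1 <= 22 <= 30, this is the LCA
LCA = 22


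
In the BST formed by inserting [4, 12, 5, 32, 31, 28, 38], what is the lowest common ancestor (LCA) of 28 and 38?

Tree insertion order: [4, 12, 5, 32, 31, 28, 38]
Tree (level-order array): [4, None, 12, 5, 32, None, None, 31, 38, 28]
In a BST, the LCA of p=28, q=38 is the first node v on the
root-to-leaf path with p <= v <= q (go left if both < v, right if both > v).
Walk from root:
  at 4: both 28 and 38 > 4, go right
  at 12: both 28 and 38 > 12, go right
  at 32: 28 <= 32 <= 38, this is the LCA
LCA = 32


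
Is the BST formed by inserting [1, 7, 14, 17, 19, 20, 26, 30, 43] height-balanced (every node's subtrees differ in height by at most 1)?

Tree (level-order array): [1, None, 7, None, 14, None, 17, None, 19, None, 20, None, 26, None, 30, None, 43]
Definition: a tree is height-balanced if, at every node, |h(left) - h(right)| <= 1 (empty subtree has height -1).
Bottom-up per-node check:
  node 43: h_left=-1, h_right=-1, diff=0 [OK], height=0
  node 30: h_left=-1, h_right=0, diff=1 [OK], height=1
  node 26: h_left=-1, h_right=1, diff=2 [FAIL (|-1-1|=2 > 1)], height=2
  node 20: h_left=-1, h_right=2, diff=3 [FAIL (|-1-2|=3 > 1)], height=3
  node 19: h_left=-1, h_right=3, diff=4 [FAIL (|-1-3|=4 > 1)], height=4
  node 17: h_left=-1, h_right=4, diff=5 [FAIL (|-1-4|=5 > 1)], height=5
  node 14: h_left=-1, h_right=5, diff=6 [FAIL (|-1-5|=6 > 1)], height=6
  node 7: h_left=-1, h_right=6, diff=7 [FAIL (|-1-6|=7 > 1)], height=7
  node 1: h_left=-1, h_right=7, diff=8 [FAIL (|-1-7|=8 > 1)], height=8
Node 26 violates the condition: |-1 - 1| = 2 > 1.
Result: Not balanced


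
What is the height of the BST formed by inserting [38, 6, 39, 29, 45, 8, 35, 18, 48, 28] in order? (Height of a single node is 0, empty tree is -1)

Insertion order: [38, 6, 39, 29, 45, 8, 35, 18, 48, 28]
Tree (level-order array): [38, 6, 39, None, 29, None, 45, 8, 35, None, 48, None, 18, None, None, None, None, None, 28]
Compute height bottom-up (empty subtree = -1):
  height(28) = 1 + max(-1, -1) = 0
  height(18) = 1 + max(-1, 0) = 1
  height(8) = 1 + max(-1, 1) = 2
  height(35) = 1 + max(-1, -1) = 0
  height(29) = 1 + max(2, 0) = 3
  height(6) = 1 + max(-1, 3) = 4
  height(48) = 1 + max(-1, -1) = 0
  height(45) = 1 + max(-1, 0) = 1
  height(39) = 1 + max(-1, 1) = 2
  height(38) = 1 + max(4, 2) = 5
Height = 5


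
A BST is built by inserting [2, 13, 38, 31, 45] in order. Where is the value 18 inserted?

Starting tree (level order): [2, None, 13, None, 38, 31, 45]
Insertion path: 2 -> 13 -> 38 -> 31
Result: insert 18 as left child of 31
Final tree (level order): [2, None, 13, None, 38, 31, 45, 18]


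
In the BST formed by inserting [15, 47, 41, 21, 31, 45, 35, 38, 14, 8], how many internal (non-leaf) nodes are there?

Tree built from: [15, 47, 41, 21, 31, 45, 35, 38, 14, 8]
Tree (level-order array): [15, 14, 47, 8, None, 41, None, None, None, 21, 45, None, 31, None, None, None, 35, None, 38]
Rule: An internal node has at least one child.
Per-node child counts:
  node 15: 2 child(ren)
  node 14: 1 child(ren)
  node 8: 0 child(ren)
  node 47: 1 child(ren)
  node 41: 2 child(ren)
  node 21: 1 child(ren)
  node 31: 1 child(ren)
  node 35: 1 child(ren)
  node 38: 0 child(ren)
  node 45: 0 child(ren)
Matching nodes: [15, 14, 47, 41, 21, 31, 35]
Count of internal (non-leaf) nodes: 7


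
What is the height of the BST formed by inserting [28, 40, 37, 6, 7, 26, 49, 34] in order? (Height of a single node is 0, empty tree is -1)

Insertion order: [28, 40, 37, 6, 7, 26, 49, 34]
Tree (level-order array): [28, 6, 40, None, 7, 37, 49, None, 26, 34]
Compute height bottom-up (empty subtree = -1):
  height(26) = 1 + max(-1, -1) = 0
  height(7) = 1 + max(-1, 0) = 1
  height(6) = 1 + max(-1, 1) = 2
  height(34) = 1 + max(-1, -1) = 0
  height(37) = 1 + max(0, -1) = 1
  height(49) = 1 + max(-1, -1) = 0
  height(40) = 1 + max(1, 0) = 2
  height(28) = 1 + max(2, 2) = 3
Height = 3


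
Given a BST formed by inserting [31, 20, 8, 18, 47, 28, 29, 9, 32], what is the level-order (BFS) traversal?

Tree insertion order: [31, 20, 8, 18, 47, 28, 29, 9, 32]
Tree (level-order array): [31, 20, 47, 8, 28, 32, None, None, 18, None, 29, None, None, 9]
BFS from the root, enqueuing left then right child of each popped node:
  queue [31] -> pop 31, enqueue [20, 47], visited so far: [31]
  queue [20, 47] -> pop 20, enqueue [8, 28], visited so far: [31, 20]
  queue [47, 8, 28] -> pop 47, enqueue [32], visited so far: [31, 20, 47]
  queue [8, 28, 32] -> pop 8, enqueue [18], visited so far: [31, 20, 47, 8]
  queue [28, 32, 18] -> pop 28, enqueue [29], visited so far: [31, 20, 47, 8, 28]
  queue [32, 18, 29] -> pop 32, enqueue [none], visited so far: [31, 20, 47, 8, 28, 32]
  queue [18, 29] -> pop 18, enqueue [9], visited so far: [31, 20, 47, 8, 28, 32, 18]
  queue [29, 9] -> pop 29, enqueue [none], visited so far: [31, 20, 47, 8, 28, 32, 18, 29]
  queue [9] -> pop 9, enqueue [none], visited so far: [31, 20, 47, 8, 28, 32, 18, 29, 9]
Result: [31, 20, 47, 8, 28, 32, 18, 29, 9]


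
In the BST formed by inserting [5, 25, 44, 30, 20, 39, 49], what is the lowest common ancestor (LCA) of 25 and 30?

Tree insertion order: [5, 25, 44, 30, 20, 39, 49]
Tree (level-order array): [5, None, 25, 20, 44, None, None, 30, 49, None, 39]
In a BST, the LCA of p=25, q=30 is the first node v on the
root-to-leaf path with p <= v <= q (go left if both < v, right if both > v).
Walk from root:
  at 5: both 25 and 30 > 5, go right
  at 25: 25 <= 25 <= 30, this is the LCA
LCA = 25


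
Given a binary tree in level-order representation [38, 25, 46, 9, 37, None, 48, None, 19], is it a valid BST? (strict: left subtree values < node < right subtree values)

Level-order array: [38, 25, 46, 9, 37, None, 48, None, 19]
Validate using subtree bounds (lo, hi): at each node, require lo < value < hi,
then recurse left with hi=value and right with lo=value.
Preorder trace (stopping at first violation):
  at node 38 with bounds (-inf, +inf): OK
  at node 25 with bounds (-inf, 38): OK
  at node 9 with bounds (-inf, 25): OK
  at node 19 with bounds (9, 25): OK
  at node 37 with bounds (25, 38): OK
  at node 46 with bounds (38, +inf): OK
  at node 48 with bounds (46, +inf): OK
No violation found at any node.
Result: Valid BST


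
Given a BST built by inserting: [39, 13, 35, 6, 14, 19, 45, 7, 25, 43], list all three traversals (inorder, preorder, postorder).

Tree insertion order: [39, 13, 35, 6, 14, 19, 45, 7, 25, 43]
Tree (level-order array): [39, 13, 45, 6, 35, 43, None, None, 7, 14, None, None, None, None, None, None, 19, None, 25]
Inorder (L, root, R): [6, 7, 13, 14, 19, 25, 35, 39, 43, 45]
Preorder (root, L, R): [39, 13, 6, 7, 35, 14, 19, 25, 45, 43]
Postorder (L, R, root): [7, 6, 25, 19, 14, 35, 13, 43, 45, 39]


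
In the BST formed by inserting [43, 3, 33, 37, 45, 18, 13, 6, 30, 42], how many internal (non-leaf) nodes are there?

Tree built from: [43, 3, 33, 37, 45, 18, 13, 6, 30, 42]
Tree (level-order array): [43, 3, 45, None, 33, None, None, 18, 37, 13, 30, None, 42, 6]
Rule: An internal node has at least one child.
Per-node child counts:
  node 43: 2 child(ren)
  node 3: 1 child(ren)
  node 33: 2 child(ren)
  node 18: 2 child(ren)
  node 13: 1 child(ren)
  node 6: 0 child(ren)
  node 30: 0 child(ren)
  node 37: 1 child(ren)
  node 42: 0 child(ren)
  node 45: 0 child(ren)
Matching nodes: [43, 3, 33, 18, 13, 37]
Count of internal (non-leaf) nodes: 6
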